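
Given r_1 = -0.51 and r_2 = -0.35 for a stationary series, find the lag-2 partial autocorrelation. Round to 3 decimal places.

-0.825

φ_{22} = (r_2 − r_1²) / (1 − r_1²)
r_1² = (-0.51)² = 0.2601
Numerator = -0.35 − 0.2601 = -0.6101; denominator = 1 − 0.2601 = 0.7399
φ_{22} = -0.6101 / 0.7399 = -0.825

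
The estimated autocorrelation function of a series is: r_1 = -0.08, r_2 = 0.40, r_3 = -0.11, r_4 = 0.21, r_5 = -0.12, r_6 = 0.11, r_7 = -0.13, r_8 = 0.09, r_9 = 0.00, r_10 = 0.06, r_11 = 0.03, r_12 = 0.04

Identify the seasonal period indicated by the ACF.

The largest autocorrelation is r_2 = 0.40, with a weaker echo at lag 4 (0.21); the remaining lags stay at or below 0.11.
The dominant spike at lag 2 indicates a seasonal period of 2.

2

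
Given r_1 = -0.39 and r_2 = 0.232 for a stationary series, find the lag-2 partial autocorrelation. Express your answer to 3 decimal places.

φ_{22} = (r_2 − r_1²) / (1 − r_1²)
r_1² = (-0.39)² = 0.1521
Numerator = 0.232 − 0.1521 = 0.0799; denominator = 1 − 0.1521 = 0.8479
φ_{22} = 0.0799 / 0.8479 = 0.094

0.094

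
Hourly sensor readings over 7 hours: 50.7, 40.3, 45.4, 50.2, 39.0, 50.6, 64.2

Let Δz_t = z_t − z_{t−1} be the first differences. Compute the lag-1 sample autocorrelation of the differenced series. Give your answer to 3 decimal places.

-0.145

First differences Δz: -10.4, 5.1, 4.8, -11.2, 11.6, 13.6
Mean of differences = 2.2500
Numerator Σ(Δz_t−Δz̄)(Δz_{t+1}−Δz̄) = -82.7175
Denominator Σ(Δz_t−Δz̄)² = 571.7950
r_1(Δz) = -82.7175 / 571.7950 = -0.145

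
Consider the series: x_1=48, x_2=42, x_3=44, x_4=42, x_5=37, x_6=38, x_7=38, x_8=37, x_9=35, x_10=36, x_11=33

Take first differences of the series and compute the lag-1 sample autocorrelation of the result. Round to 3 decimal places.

-0.404

First differences Δx: -6, 2, -2, -5, 1, 0, -1, -2, 1, -3
Mean of differences = -1.5000
Numerator Σ(Δx_t−Δx̄)(Δx_{t+1}−Δx̄) = -25.2500
Denominator Σ(Δx_t−Δx̄)² = 62.5000
r_1(Δx) = -25.2500 / 62.5000 = -0.404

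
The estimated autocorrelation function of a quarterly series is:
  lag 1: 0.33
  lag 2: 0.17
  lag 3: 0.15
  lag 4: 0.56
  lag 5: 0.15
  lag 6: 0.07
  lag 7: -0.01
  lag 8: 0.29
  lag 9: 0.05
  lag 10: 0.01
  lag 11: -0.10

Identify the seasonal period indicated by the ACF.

4

The largest autocorrelation is r_4 = 0.56; the remaining lags stay at or below 0.33. The elevated value at lag 1 (0.33), dropping to 0.17 at lag 2, reflects decaying short-term dependence rather than seasonality.
The dominant spike at lag 4 indicates a seasonal period of 4.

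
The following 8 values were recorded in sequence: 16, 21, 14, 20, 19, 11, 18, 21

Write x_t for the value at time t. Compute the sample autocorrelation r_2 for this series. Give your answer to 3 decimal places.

-0.328

Mean x̄ = (16 + 21 + 14 + 20 + 19 + 11 + 18 + 21)/8 = 17.5000
Deviations from mean: -1.5000, 3.5000, -3.5000, 2.5000, 1.5000, -6.5000, 0.5000, 3.5000
Σ(x_t−x̄)(x_{t+2}−x̄) = (5.2500) + (8.7500) + (-5.2500) + (-16.2500) + (0.7500) + (-22.7500) = -29.5000
Denominator Σ(x_t−x̄)² = 90.0000
r_2 = -29.5000 / 90.0000 = -0.328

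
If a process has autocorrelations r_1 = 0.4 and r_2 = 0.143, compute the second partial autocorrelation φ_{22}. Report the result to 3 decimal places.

φ_{22} = (r_2 − r_1²) / (1 − r_1²)
r_1² = (0.4)² = 0.16
Numerator = 0.143 − 0.1600 = -0.0170; denominator = 1 − 0.1600 = 0.8400
φ_{22} = -0.0170 / 0.8400 = -0.020

-0.020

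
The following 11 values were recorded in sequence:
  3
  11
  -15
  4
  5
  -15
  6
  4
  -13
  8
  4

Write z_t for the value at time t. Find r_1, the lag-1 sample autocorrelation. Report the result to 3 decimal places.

Mean z̄ = (3 + 11 − 15 + 4 + 5 − 15 + 6 + 4 − 13 + 8 + 4)/11 = 0.1818
Numerator Σ_{t=1}^{10}(z_t−z̄)(z_{t+1}−z̄) = -436.1240
Denominator Σ(z_t−z̄)² = 921.6364
r_1 = -436.1240 / 921.6364 = -0.473

-0.473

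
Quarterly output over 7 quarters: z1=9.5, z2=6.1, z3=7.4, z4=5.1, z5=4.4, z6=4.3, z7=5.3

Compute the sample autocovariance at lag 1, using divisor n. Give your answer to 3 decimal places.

0.660

Mean z̄ = (9.5 + 6.1 + 7.4 + 5.1 + 4.4 + 4.3 + 5.3)/7 = 6.0143
Deviations: 3.4857, 0.0857, 1.3857, -0.9143, -1.6143, -1.7143, -0.7143
Σ_{t=1}^{6}(z_t−z̄)(z_{t+1}−z̄) = 4.6184
γ_1 = 4.6184 / 7 = 0.660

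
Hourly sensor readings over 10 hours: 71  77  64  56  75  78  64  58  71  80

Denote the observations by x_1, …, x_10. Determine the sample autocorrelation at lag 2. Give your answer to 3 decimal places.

Mean x̄ = (71 + 77 + 64 + 56 + 75 + 78 + 64 + 58 + 71 + 80)/10 = 69.4000
Numerator Σ_{t=1}^{8}(x_t−x̄)(x_{t+2}−x̄) = -513.7200
Denominator Σ(x_t−x̄)² = 648.4000
r_2 = -513.7200 / 648.4000 = -0.792

-0.792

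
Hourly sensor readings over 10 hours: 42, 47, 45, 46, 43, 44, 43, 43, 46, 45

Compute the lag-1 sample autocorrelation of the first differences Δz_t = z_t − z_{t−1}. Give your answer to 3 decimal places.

First differences Δz: 5, -2, 1, -3, 1, -1, 0, 3, -1
Mean of differences = 0.3333
Numerator Σ(Δz_t−Δz̄)(Δz_{t+1}−Δz̄) = -21.7778
Denominator Σ(Δz_t−Δz̄)² = 50.0000
r_1(Δz) = -21.7778 / 50.0000 = -0.436

-0.436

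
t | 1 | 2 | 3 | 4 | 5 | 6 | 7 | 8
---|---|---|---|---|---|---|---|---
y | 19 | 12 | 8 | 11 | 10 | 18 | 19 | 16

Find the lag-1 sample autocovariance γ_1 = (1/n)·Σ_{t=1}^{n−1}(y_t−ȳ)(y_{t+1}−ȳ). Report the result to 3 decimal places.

Mean ȳ = (19 + 12 + 8 + 11 + 10 + 18 + 19 + 16)/8 = 14.1250
Deviations: 4.8750, -2.1250, -6.1250, -3.1250, -4.1250, 3.8750, 4.8750, 1.8750
Σ_{t=1}^{7}(y_t−ȳ)(y_{t+1}−ȳ) = 46.7344
γ_1 = 46.7344 / 8 = 5.842

5.842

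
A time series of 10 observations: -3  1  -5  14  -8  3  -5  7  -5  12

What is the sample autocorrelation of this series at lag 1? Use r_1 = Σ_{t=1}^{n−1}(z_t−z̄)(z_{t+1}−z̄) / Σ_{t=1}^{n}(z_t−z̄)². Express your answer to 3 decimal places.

-0.678

Mean z̄ = (-3 + 1 − 5 + 14 − 8 + 3 − 5 + 7 − 5 + 12)/10 = 1.1000
Numerator Σ_{t=1}^{9}(z_t−z̄)(z_{t+1}−z̄) = -362.4100
Denominator Σ(z_t−z̄)² = 534.9000
r_1 = -362.4100 / 534.9000 = -0.678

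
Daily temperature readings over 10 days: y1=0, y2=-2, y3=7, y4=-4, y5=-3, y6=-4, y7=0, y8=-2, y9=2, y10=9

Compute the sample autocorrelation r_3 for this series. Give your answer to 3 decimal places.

Mean ȳ = (0 − 2 + 7 − 4 − 3 − 4 + 0 − 2 + 2 + 9)/10 = 0.3000
Σ(y_t−ȳ)(y_{t+3}−ȳ) = (1.2900) + (7.5900) + (-28.8100) + (1.2900) + (7.5900) + (-7.3100) + (-2.6100) = -20.9700
Denominator Σ(y_t−ȳ)² = 182.1000
r_3 = -20.9700 / 182.1000 = -0.115

-0.115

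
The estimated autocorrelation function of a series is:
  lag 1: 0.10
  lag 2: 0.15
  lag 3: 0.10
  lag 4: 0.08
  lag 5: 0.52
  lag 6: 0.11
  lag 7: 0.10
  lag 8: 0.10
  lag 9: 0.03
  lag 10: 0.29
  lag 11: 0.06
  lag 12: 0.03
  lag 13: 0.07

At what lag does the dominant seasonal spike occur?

5

The largest autocorrelation is r_5 = 0.52, with a weaker echo at lag 10 (0.29); the remaining lags stay at or below 0.15.
The dominant spike at lag 5 indicates a seasonal period of 5.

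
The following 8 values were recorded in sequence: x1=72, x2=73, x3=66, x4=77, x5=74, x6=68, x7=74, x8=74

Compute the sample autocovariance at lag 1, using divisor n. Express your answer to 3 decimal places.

Mean x̄ = (72 + 73 + 66 + 77 + 74 + 68 + 74 + 74)/8 = 72.2500
Σ_{t=1}^{7}(x_t−x̄)(x_{t+1}−x̄) = -38.0625
γ_1 = -38.0625 / 8 = -4.758

-4.758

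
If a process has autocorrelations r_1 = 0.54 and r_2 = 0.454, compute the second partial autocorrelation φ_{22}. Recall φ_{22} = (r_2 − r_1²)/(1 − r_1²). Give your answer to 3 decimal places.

φ_{22} = (r_2 − r_1²) / (1 − r_1²)
r_1² = (0.54)² = 0.2916
Numerator = 0.454 − 0.2916 = 0.1624; denominator = 1 − 0.2916 = 0.7084
φ_{22} = 0.1624 / 0.7084 = 0.229

0.229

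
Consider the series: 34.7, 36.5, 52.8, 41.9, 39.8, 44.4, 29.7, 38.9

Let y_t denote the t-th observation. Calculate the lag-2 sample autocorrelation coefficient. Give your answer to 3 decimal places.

Mean ȳ = (34.7 + 36.5 + 52.8 + 41.9 + 39.8 + 44.4 + 29.7 + 38.9)/8 = 39.8375
Deviations from mean: -5.1375, -3.3375, 12.9625, 2.0625, -0.0375, 4.5625, -10.1375, -0.9375
Numerator Σ_{t=1}^{6}(y_t−ȳ)(y_{t+2}−ȳ) = -68.4516
Denominator Σ(y_t−ȳ)² = 334.2788
r_2 = -68.4516 / 334.2788 = -0.205

-0.205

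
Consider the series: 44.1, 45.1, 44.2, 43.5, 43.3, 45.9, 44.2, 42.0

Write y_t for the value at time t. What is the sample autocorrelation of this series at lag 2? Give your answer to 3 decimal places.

-0.581

Mean ȳ = (44.1 + 45.1 + 44.2 + 43.5 + 43.3 + 45.9 + 44.2 + 42.0)/8 = 44.0375
Deviations from mean: 0.0625, 1.0625, 0.1625, -0.5375, -0.7375, 1.8625, 0.1625, -2.0375
Numerator Σ_{t=1}^{6}(y_t−ȳ)(y_{t+2}−ȳ) = -5.5966
Denominator Σ(y_t−ȳ)² = 9.6388
r_2 = -5.5966 / 9.6388 = -0.581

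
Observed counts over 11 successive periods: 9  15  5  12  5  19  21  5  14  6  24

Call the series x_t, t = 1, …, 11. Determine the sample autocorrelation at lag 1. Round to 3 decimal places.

-0.367

Mean x̄ = (9 + 15 + 5 + 12 + 5 + 19 + 21 + 5 + 14 + 6 + 24)/11 = 12.2727
Numerator Σ_{t=1}^{10}(x_t−x̄)(x_{t+1}−x̄) = -175.4380
Denominator Σ(x_t−x̄)² = 478.1818
r_1 = -175.4380 / 478.1818 = -0.367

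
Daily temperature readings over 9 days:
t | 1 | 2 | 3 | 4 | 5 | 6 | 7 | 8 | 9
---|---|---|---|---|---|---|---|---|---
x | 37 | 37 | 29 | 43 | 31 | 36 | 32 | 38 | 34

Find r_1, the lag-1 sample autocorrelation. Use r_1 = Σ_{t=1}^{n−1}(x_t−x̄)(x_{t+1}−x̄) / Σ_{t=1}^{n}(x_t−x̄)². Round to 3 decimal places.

-0.747

Mean x̄ = (37 + 37 + 29 + 43 + 31 + 36 + 32 + 38 + 34)/9 = 35.2222
Numerator Σ_{t=1}^{8}(x_t−x̄)(x_{t+1}−x̄) = -107.2716
Denominator Σ(x_t−x̄)² = 143.5556
r_1 = -107.2716 / 143.5556 = -0.747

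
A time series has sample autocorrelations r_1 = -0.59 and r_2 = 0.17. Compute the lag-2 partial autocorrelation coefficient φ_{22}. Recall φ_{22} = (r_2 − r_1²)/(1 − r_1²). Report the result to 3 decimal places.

φ_{22} = (r_2 − r_1²) / (1 − r_1²)
r_1² = (-0.59)² = 0.3481
Numerator = 0.17 − 0.3481 = -0.1781; denominator = 1 − 0.3481 = 0.6519
φ_{22} = -0.1781 / 0.6519 = -0.273

-0.273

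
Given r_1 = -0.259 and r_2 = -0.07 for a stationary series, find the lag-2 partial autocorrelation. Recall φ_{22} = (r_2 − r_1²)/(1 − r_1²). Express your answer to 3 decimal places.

φ_{22} = (r_2 − r_1²) / (1 − r_1²)
r_1² = (-0.259)² = 0.067081
Numerator = -0.07 − 0.0671 = -0.1371; denominator = 1 − 0.0671 = 0.9329
φ_{22} = -0.1371 / 0.9329 = -0.147

-0.147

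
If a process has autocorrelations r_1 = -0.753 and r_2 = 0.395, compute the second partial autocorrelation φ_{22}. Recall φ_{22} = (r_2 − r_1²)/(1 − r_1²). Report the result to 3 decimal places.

φ_{22} = (r_2 − r_1²) / (1 − r_1²)
r_1² = (-0.753)² = 0.567009
Numerator = 0.395 − 0.5670 = -0.1720; denominator = 1 − 0.5670 = 0.4330
φ_{22} = -0.1720 / 0.4330 = -0.397

-0.397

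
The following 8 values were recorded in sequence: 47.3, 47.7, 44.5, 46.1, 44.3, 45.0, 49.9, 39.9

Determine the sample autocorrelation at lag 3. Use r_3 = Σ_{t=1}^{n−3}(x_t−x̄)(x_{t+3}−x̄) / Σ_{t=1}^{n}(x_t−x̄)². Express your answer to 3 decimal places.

Mean x̄ = (47.3 + 47.7 + 44.5 + 46.1 + 44.3 + 45.0 + 49.9 + 39.9)/8 = 45.5875
Σ(x_t−x̄)(x_{t+3}−x̄) = (0.8777) + (-2.7198) + (0.6389) + (2.2102) + (7.3227) = 8.3295
Denominator Σ(x_t−x̄)² = 61.7888
r_3 = 8.3295 / 61.7888 = 0.135

0.135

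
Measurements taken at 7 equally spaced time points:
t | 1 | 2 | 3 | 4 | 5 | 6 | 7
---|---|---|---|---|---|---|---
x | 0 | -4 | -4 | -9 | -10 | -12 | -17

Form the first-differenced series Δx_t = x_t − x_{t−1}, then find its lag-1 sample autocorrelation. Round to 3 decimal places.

First differences Δx: -4, 0, -5, -1, -2, -5
Mean of differences = -2.8333
Numerator Σ(Δx_t−Δx̄)(Δx_{t+1}−Δx̄) = -13.6944
Denominator Σ(Δx_t−Δx̄)² = 22.8333
r_1(Δx) = -13.6944 / 22.8333 = -0.600

-0.600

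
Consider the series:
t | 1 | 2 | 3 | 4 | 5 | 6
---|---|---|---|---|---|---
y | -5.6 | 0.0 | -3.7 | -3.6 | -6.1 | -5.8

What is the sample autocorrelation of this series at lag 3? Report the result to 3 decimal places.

-0.366

Mean ȳ = (-5.6 + 0.0 − 3.7 − 3.6 − 6.1 − 5.8)/6 = -4.1333
Deviations from mean: -1.4667, 4.1333, 0.4333, 0.5333, -1.9667, -1.6667
Numerator Σ_{t=1}^{3}(y_t−ȳ)(y_{t+3}−ȳ) = -9.6333
Denominator Σ(y_t−ȳ)² = 26.3533
r_3 = -9.6333 / 26.3533 = -0.366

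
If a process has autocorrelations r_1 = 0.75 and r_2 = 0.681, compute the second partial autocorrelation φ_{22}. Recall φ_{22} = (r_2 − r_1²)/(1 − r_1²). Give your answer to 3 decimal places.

0.271

φ_{22} = (r_2 − r_1²) / (1 − r_1²)
r_1² = (0.75)² = 0.5625
Numerator = 0.681 − 0.5625 = 0.1185; denominator = 1 − 0.5625 = 0.4375
φ_{22} = 0.1185 / 0.4375 = 0.271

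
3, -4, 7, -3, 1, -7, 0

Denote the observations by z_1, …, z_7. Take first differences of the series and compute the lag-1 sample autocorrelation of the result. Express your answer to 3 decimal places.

First differences Δz: -7, 11, -10, 4, -8, 7
Mean of differences = -0.5000
Numerator Σ(Δz_t−Δz̄)(Δz_{t+1}−Δz̄) = -316.7500
Denominator Σ(Δz_t−Δz̄)² = 397.5000
r_1(Δz) = -316.7500 / 397.5000 = -0.797

-0.797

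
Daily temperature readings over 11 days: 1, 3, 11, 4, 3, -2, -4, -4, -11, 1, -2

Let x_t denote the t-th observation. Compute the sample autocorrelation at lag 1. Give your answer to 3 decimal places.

0.443

Mean x̄ = (1 + 3 + 11 + 4 + 3 − 2 − 4 − 4 − 11 + 1 − 2)/11 = 0.0000
Numerator Σ_{t=1}^{10}(x_t−x̄)(x_{t+1}−x̄) = 141.0000
Denominator Σ(x_t−x̄)² = 318.0000
r_1 = 141.0000 / 318.0000 = 0.443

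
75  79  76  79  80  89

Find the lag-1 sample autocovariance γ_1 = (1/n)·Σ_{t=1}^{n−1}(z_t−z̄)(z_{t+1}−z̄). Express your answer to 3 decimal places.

Mean z̄ = (75 + 79 + 76 + 79 + 80 + 89)/6 = 79.6667
Deviations: -4.6667, -0.6667, -3.6667, -0.6667, 0.3333, 9.3333
Σ_{t=1}^{5}(z_t−z̄)(z_{t+1}−z̄) = 10.8889
γ_1 = 10.8889 / 6 = 1.815

1.815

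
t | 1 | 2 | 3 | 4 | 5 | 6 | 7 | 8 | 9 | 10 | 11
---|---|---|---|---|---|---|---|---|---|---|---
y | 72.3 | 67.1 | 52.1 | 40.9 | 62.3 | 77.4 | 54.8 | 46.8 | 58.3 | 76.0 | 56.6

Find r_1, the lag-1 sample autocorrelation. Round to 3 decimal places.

Mean ȳ = (72.3 + 67.1 + 52.1 + 40.9 + 62.3 + 77.4 + 54.8 + 46.8 + 58.3 + 76.0 + 56.6)/11 = 60.4182
Numerator Σ_{t=1}^{10}(y_t−ȳ)(y_{t+1}−ȳ) = 98.8433
Denominator Σ(y_t−ȳ)² = 1406.7764
r_1 = 98.8433 / 1406.7764 = 0.070

0.070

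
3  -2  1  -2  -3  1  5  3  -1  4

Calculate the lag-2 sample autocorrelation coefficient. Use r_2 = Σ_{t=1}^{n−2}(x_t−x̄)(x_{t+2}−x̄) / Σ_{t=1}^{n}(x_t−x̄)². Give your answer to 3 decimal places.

-0.129

Mean x̄ = (3 − 2 + 1 − 2 − 3 + 1 + 5 + 3 − 1 + 4)/10 = 0.9000
Numerator Σ_{t=1}^{8}(x_t−x̄)(x_{t+2}−x̄) = -9.1200
Denominator Σ(x_t−x̄)² = 70.9000
r_2 = -9.1200 / 70.9000 = -0.129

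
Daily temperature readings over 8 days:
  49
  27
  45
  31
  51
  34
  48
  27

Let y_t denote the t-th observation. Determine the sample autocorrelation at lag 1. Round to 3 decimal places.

Mean ȳ = (49 + 27 + 45 + 31 + 51 + 34 + 48 + 27)/8 = 39.0000
Deviations from mean: 10.0000, -12.0000, 6.0000, -8.0000, 12.0000, -5.0000, 9.0000, -12.0000
Σ(y_t−ȳ)(y_{t+1}−ȳ) = (-120.0000) + (-72.0000) + (-48.0000) + (-96.0000) + (-60.0000) + (-45.0000) + (-108.0000) = -549.0000
Denominator Σ(y_t−ȳ)² = 738.0000
r_1 = -549.0000 / 738.0000 = -0.744

-0.744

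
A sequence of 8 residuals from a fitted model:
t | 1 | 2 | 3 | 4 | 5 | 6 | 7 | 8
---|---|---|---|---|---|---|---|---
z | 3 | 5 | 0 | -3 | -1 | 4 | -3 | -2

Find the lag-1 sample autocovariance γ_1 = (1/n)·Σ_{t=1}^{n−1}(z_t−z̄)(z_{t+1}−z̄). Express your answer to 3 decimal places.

0.889

Mean z̄ = (3 + 5 + 0 − 3 − 1 + 4 − 3 − 2)/8 = 0.3750
Σ_{t=1}^{7}(z_t−z̄)(z_{t+1}−z̄) = 7.1094
γ_1 = 7.1094 / 8 = 0.889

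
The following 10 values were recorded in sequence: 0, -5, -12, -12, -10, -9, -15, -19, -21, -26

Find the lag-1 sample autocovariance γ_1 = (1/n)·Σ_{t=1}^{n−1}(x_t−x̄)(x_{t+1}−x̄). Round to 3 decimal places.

28.389

Mean x̄ = (0 − 5 − 12 − 12 − 10 − 9 − 15 − 19 − 21 − 26)/10 = -12.9000
Σ_{t=1}^{9}(x_t−x̄)(x_{t+1}−x̄) = 283.8900
γ_1 = 283.8900 / 10 = 28.389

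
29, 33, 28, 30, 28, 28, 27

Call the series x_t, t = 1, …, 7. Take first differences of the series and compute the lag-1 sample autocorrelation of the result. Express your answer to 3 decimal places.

First differences Δx: 4, -5, 2, -2, 0, -1
Mean of differences = -0.3333
Numerator Σ(Δx_t−Δx̄)(Δx_{t+1}−Δx̄) = -35.7778
Denominator Σ(Δx_t−Δx̄)² = 49.3333
r_1(Δx) = -35.7778 / 49.3333 = -0.725

-0.725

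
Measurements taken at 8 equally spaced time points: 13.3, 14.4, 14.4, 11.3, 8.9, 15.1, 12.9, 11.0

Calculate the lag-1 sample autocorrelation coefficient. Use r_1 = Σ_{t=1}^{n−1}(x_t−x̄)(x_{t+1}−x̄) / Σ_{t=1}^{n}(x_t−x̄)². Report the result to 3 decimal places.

Mean x̄ = (13.3 + 14.4 + 14.4 + 11.3 + 8.9 + 15.1 + 12.9 + 11.0)/8 = 12.6625
Numerator Σ_{t=1}^{7}(x_t−x̄)(x_{t+1}−x̄) = -2.1014
Denominator Σ(x_t−x̄)² = 31.2188
r_1 = -2.1014 / 31.2188 = -0.067

-0.067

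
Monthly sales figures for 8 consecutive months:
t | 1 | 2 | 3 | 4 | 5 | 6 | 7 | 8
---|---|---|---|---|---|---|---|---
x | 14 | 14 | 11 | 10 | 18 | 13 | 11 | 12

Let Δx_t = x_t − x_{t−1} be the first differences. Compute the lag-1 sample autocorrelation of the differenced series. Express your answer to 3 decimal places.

First differences Δx: 0, -3, -1, 8, -5, -2, 1
Mean of differences = -0.2857
Numerator Σ(Δx_t−Δx̄)(Δx_{t+1}−Δx̄) = -37.9388
Denominator Σ(Δx_t−Δx̄)² = 103.4286
r_1(Δx) = -37.9388 / 103.4286 = -0.367

-0.367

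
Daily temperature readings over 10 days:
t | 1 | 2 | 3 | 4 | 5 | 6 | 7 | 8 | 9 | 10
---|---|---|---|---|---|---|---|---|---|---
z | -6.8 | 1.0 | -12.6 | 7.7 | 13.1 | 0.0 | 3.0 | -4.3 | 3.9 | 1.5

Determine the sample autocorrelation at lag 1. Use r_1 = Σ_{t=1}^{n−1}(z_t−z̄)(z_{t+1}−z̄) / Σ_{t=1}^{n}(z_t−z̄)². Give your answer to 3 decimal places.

Mean z̄ = (-6.8 + 1.0 − 12.6 + 7.7 + 13.1 + 0.0 + 3.0 − 4.3 + 3.9 + 1.5)/10 = 0.6500
Numerator Σ_{t=1}^{9}(z_t−z̄)(z_{t+1}−z̄) = -47.4625
Denominator Σ(z_t−z̄)² = 477.6250
r_1 = -47.4625 / 477.6250 = -0.099

-0.099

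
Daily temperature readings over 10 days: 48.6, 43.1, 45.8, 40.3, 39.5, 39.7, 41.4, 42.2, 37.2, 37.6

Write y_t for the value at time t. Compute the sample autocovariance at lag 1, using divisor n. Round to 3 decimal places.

3.306

Mean ȳ = (48.6 + 43.1 + 45.8 + 40.3 + 39.5 + 39.7 + 41.4 + 42.2 + 37.2 + 37.6)/10 = 41.5400
Σ_{t=1}^{9}(y_t−ȳ)(y_{t+1}−ȳ) = 33.0604
γ_1 = 33.0604 / 10 = 3.306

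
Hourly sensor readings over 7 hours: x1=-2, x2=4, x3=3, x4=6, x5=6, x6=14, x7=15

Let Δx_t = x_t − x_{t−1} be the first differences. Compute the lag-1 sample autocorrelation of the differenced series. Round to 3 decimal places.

-0.595

First differences Δx: 6, -1, 3, 0, 8, 1
Mean of differences = 2.8333
Numerator Σ(Δx_t−Δx̄)(Δx_{t+1}−Δx̄) = -37.3611
Denominator Σ(Δx_t−Δx̄)² = 62.8333
r_1(Δx) = -37.3611 / 62.8333 = -0.595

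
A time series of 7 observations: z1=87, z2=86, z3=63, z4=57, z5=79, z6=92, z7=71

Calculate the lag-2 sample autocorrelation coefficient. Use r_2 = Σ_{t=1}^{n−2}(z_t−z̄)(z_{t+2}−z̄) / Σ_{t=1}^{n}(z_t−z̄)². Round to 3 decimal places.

Mean z̄ = (87 + 86 + 63 + 57 + 79 + 92 + 71)/7 = 76.4286
Σ(z_t−z̄)(z_{t+2}−z̄) = (-141.9592) + (-185.9592) + (-34.5306) + (-302.5306) + (-13.9592) = -678.9388
Denominator Σ(z_t−z̄)² = 1039.7143
r_2 = -678.9388 / 1039.7143 = -0.653

-0.653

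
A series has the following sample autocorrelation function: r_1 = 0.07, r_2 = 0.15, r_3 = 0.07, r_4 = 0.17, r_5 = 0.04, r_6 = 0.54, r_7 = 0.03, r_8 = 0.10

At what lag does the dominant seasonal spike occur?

6

The largest autocorrelation is r_6 = 0.54; the remaining lags stay at or below 0.17.
The dominant spike at lag 6 indicates a seasonal period of 6.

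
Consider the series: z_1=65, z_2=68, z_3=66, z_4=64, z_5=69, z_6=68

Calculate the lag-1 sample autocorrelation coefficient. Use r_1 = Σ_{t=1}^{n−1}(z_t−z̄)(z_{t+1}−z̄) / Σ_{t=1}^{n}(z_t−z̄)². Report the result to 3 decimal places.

Mean z̄ = (65 + 68 + 66 + 64 + 69 + 68)/6 = 66.6667
Numerator Σ_{t=1}^{5}(z_t−z̄)(z_{t+1}−z̄) = -4.4444
Denominator Σ(z_t−z̄)² = 19.3333
r_1 = -4.4444 / 19.3333 = -0.230

-0.230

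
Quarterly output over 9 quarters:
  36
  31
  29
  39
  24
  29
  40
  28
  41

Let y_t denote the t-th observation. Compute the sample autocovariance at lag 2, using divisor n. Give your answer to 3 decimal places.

0.111

Mean ȳ = (36 + 31 + 29 + 39 + 24 + 29 + 40 + 28 + 41)/9 = 33.0000
Σ_{t=1}^{7}(y_t−ȳ)(y_{t+2}−ȳ) = 1.0000
γ_2 = 1.0000 / 9 = 0.111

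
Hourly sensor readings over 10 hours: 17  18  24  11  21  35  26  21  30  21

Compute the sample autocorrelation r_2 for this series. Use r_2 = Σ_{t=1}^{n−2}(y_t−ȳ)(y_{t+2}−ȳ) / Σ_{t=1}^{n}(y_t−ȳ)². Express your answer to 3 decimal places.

Mean ȳ = (17 + 18 + 24 + 11 + 21 + 35 + 26 + 21 + 30 + 21)/10 = 22.4000
Numerator Σ_{t=1}^{8}(y_t−ȳ)(y_{t+2}−ȳ) = -97.7200
Denominator Σ(y_t−ȳ)² = 416.4000
r_2 = -97.7200 / 416.4000 = -0.235

-0.235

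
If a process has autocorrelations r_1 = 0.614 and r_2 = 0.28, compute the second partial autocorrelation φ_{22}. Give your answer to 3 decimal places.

φ_{22} = (r_2 − r_1²) / (1 − r_1²)
r_1² = (0.614)² = 0.376996
Numerator = 0.28 − 0.3770 = -0.0970; denominator = 1 − 0.3770 = 0.6230
φ_{22} = -0.0970 / 0.6230 = -0.156

-0.156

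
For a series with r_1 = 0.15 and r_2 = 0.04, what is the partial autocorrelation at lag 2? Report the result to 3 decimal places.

φ_{22} = (r_2 − r_1²) / (1 − r_1²)
r_1² = (0.15)² = 0.0225
Numerator = 0.04 − 0.0225 = 0.0175; denominator = 1 − 0.0225 = 0.9775
φ_{22} = 0.0175 / 0.9775 = 0.018

0.018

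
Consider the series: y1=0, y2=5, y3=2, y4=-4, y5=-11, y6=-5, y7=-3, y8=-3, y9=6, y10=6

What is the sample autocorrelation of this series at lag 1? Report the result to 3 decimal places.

Mean ȳ = (0 + 5 + 2 − 4 − 11 − 5 − 3 − 3 + 6 + 6)/10 = -0.7000
Numerator Σ_{t=1}^{9}(y_t−ȳ)(y_{t+1}−ȳ) = 133.4100
Denominator Σ(y_t−ȳ)² = 276.1000
r_1 = 133.4100 / 276.1000 = 0.483

0.483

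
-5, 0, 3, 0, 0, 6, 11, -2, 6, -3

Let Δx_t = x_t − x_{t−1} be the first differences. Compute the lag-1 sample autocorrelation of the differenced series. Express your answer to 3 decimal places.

First differences Δx: 5, 3, -3, 0, 6, 5, -13, 8, -9
Mean of differences = 0.2222
Numerator Σ(Δx_t−Δx̄)(Δx_{t+1}−Δx̄) = -206.3827
Denominator Σ(Δx_t−Δx̄)² = 417.5556
r_1(Δx) = -206.3827 / 417.5556 = -0.494

-0.494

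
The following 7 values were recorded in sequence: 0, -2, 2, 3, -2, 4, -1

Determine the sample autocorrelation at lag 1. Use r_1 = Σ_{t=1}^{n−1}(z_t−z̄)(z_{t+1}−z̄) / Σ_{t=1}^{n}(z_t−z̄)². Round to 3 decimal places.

-0.537

Mean z̄ = (0 − 2 + 2 + 3 − 2 + 4 − 1)/7 = 0.5714
Deviations from mean: -0.5714, -2.5714, 1.4286, 2.4286, -2.5714, 3.4286, -1.5714
Σ(z_t−z̄)(z_{t+1}−z̄) = (1.4694) + (-3.6735) + (3.4694) + (-6.2449) + (-8.8163) + (-5.3878) = -19.1837
Denominator Σ(z_t−z̄)² = 35.7143
r_1 = -19.1837 / 35.7143 = -0.537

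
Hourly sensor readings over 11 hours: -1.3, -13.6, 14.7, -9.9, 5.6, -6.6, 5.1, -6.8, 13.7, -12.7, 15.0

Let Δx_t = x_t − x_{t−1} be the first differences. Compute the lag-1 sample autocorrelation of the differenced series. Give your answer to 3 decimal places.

-0.837

First differences Δx: -12.3, 28.3, -24.6, 15.5, -12.2, 11.7, -11.9, 20.5, -26.4, 27.7
Mean of differences = 1.6300
Numerator Σ(Δx_t−Δx̄)(Δx_{t+1}−Δx̄) = -3417.1939
Denominator Σ(Δx_t−Δx̄)² = 4082.8610
r_1(Δx) = -3417.1939 / 4082.8610 = -0.837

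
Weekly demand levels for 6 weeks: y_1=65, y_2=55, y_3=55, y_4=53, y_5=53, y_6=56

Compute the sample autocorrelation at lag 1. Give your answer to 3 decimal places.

Mean ȳ = (65 + 55 + 55 + 53 + 53 + 56)/6 = 56.1667
Σ(y_t−ȳ)(y_{t+1}−ȳ) = (-10.3056) + (1.3611) + (3.6944) + (10.0278) + (0.5278) = 5.3056
Denominator Σ(y_t−ȳ)² = 100.8333
r_1 = 5.3056 / 100.8333 = 0.053

0.053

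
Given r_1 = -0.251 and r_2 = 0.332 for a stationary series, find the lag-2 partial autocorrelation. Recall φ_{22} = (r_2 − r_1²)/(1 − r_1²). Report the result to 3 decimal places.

φ_{22} = (r_2 − r_1²) / (1 − r_1²)
r_1² = (-0.251)² = 0.063001
Numerator = 0.332 − 0.0630 = 0.2690; denominator = 1 − 0.0630 = 0.9370
φ_{22} = 0.2690 / 0.9370 = 0.287

0.287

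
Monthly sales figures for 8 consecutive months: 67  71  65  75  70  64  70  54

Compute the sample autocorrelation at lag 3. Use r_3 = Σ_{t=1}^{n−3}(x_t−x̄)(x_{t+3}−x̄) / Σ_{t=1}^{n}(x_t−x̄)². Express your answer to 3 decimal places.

Mean x̄ = (67 + 71 + 65 + 75 + 70 + 64 + 70 + 54)/8 = 67.0000
Deviations from mean: 0.0000, 4.0000, -2.0000, 8.0000, 3.0000, -3.0000, 3.0000, -13.0000
Numerator Σ_{t=1}^{5}(x_t−x̄)(x_{t+3}−x̄) = 3.0000
Denominator Σ(x_t−x̄)² = 280.0000
r_3 = 3.0000 / 280.0000 = 0.011

0.011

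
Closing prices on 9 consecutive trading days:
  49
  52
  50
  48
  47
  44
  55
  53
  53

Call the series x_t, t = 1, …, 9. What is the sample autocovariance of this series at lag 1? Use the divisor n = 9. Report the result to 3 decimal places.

Mean x̄ = (49 + 52 + 50 + 48 + 47 + 44 + 55 + 53 + 53)/9 = 50.1111
Σ_{t=1}^{8}(x_t−x̄)(x_{t+1}−x̄) = 16.0988
γ_1 = 16.0988 / 9 = 1.789

1.789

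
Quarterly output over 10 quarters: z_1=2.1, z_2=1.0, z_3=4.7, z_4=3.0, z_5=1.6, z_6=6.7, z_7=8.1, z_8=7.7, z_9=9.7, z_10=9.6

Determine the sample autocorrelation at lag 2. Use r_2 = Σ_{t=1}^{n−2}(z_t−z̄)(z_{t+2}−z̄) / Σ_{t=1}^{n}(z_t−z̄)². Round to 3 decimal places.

0.261

Mean z̄ = (2.1 + 1.0 + 4.7 + 3.0 + 1.6 + 6.7 + 8.1 + 7.7 + 9.7 + 9.6)/10 = 5.4200
Numerator Σ_{t=1}^{8}(z_t−z̄)(z_{t+2}−z̄) = 26.4212
Denominator Σ(z_t−z̄)² = 101.3360
r_2 = 26.4212 / 101.3360 = 0.261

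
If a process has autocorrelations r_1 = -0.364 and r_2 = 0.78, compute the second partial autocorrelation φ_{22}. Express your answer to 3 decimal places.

0.746

φ_{22} = (r_2 − r_1²) / (1 − r_1²)
r_1² = (-0.364)² = 0.132496
Numerator = 0.78 − 0.1325 = 0.6475; denominator = 1 − 0.1325 = 0.8675
φ_{22} = 0.6475 / 0.8675 = 0.746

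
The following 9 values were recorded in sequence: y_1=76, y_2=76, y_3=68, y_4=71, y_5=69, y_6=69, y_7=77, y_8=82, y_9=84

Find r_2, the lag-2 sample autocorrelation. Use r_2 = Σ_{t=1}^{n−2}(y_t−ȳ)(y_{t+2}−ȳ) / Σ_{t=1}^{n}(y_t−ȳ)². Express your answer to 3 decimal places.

0.043

Mean ȳ = (76 + 76 + 68 + 71 + 69 + 69 + 77 + 82 + 84)/9 = 74.6667
Σ(y_t−ȳ)(y_{t+2}−ȳ) = (-8.8889) + (-4.8889) + (37.7778) + (20.7778) + (-13.2222) + (-41.5556) + (21.7778) = 11.7778
Denominator Σ(y_t−ȳ)² = 272.0000
r_2 = 11.7778 / 272.0000 = 0.043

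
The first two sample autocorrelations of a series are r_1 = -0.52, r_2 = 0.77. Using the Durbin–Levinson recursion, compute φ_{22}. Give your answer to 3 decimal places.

φ_{22} = (r_2 − r_1²) / (1 − r_1²)
r_1² = (-0.52)² = 0.2704
Numerator = 0.77 − 0.2704 = 0.4996; denominator = 1 − 0.2704 = 0.7296
φ_{22} = 0.4996 / 0.7296 = 0.685

0.685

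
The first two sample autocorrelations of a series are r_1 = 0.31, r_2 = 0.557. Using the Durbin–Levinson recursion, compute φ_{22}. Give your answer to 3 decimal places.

0.510

φ_{22} = (r_2 − r_1²) / (1 − r_1²)
r_1² = (0.31)² = 0.0961
Numerator = 0.557 − 0.0961 = 0.4609; denominator = 1 − 0.0961 = 0.9039
φ_{22} = 0.4609 / 0.9039 = 0.510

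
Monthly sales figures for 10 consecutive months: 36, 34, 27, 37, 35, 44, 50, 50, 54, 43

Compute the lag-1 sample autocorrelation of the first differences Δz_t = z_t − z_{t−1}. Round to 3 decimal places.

First differences Δz: -2, -7, 10, -2, 9, 6, 0, 4, -11
Mean of differences = 0.7778
Numerator Σ(Δz_t−Δz̄)(Δz_{t+1}−Δz̄) = -100.1605
Denominator Σ(Δz_t−Δz̄)² = 405.5556
r_1(Δz) = -100.1605 / 405.5556 = -0.247

-0.247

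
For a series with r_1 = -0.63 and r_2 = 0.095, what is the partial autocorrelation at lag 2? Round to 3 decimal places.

φ_{22} = (r_2 − r_1²) / (1 − r_1²)
r_1² = (-0.63)² = 0.3969
Numerator = 0.095 − 0.3969 = -0.3019; denominator = 1 − 0.3969 = 0.6031
φ_{22} = -0.3019 / 0.6031 = -0.501

-0.501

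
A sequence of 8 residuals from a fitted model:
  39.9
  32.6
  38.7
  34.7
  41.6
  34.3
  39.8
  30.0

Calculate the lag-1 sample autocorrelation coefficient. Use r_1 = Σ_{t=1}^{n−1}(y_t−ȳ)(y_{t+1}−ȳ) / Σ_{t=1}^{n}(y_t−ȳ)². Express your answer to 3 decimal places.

Mean ȳ = (39.9 + 32.6 + 38.7 + 34.7 + 41.6 + 34.3 + 39.8 + 30.0)/8 = 36.4500
Deviations from mean: 3.4500, -3.8500, 2.2500, -1.7500, 5.1500, -2.1500, 3.3500, -6.4500
Σ(y_t−ȳ)(y_{t+1}−ȳ) = (-13.2825) + (-8.6625) + (-3.9375) + (-9.0125) + (-11.0725) + (-7.2025) + (-21.6075) = -74.7775
Denominator Σ(y_t−ȳ)² = 118.8200
r_1 = -74.7775 / 118.8200 = -0.629

-0.629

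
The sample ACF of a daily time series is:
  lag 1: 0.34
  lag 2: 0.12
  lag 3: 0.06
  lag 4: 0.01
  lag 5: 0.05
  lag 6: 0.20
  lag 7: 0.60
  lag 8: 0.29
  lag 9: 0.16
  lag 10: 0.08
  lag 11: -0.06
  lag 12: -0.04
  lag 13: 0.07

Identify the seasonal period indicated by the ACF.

7

The largest autocorrelation is r_7 = 0.60; the remaining lags stay at or below 0.34. The elevated value at lag 1 (0.34), dropping to 0.12 at lag 2, reflects decaying short-term dependence rather than seasonality.
The dominant spike at lag 7 indicates a seasonal period of 7.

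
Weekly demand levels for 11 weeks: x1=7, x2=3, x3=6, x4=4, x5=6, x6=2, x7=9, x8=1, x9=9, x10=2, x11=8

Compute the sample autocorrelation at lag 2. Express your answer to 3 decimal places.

0.742

Mean x̄ = (7 + 3 + 6 + 4 + 6 + 2 + 9 + 1 + 9 + 2 + 8)/11 = 5.1818
Numerator Σ_{t=1}^{9}(x_t−x̄)(x_{t+2}−x̄) = 63.5702
Denominator Σ(x_t−x̄)² = 85.6364
r_2 = 63.5702 / 85.6364 = 0.742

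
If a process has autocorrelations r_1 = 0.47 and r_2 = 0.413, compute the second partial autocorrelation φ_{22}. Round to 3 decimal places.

φ_{22} = (r_2 − r_1²) / (1 − r_1²)
r_1² = (0.47)² = 0.2209
Numerator = 0.413 − 0.2209 = 0.1921; denominator = 1 − 0.2209 = 0.7791
φ_{22} = 0.1921 / 0.7791 = 0.247

0.247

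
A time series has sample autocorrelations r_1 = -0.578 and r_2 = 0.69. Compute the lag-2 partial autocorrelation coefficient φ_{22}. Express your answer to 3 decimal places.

0.534

φ_{22} = (r_2 − r_1²) / (1 − r_1²)
r_1² = (-0.578)² = 0.334084
Numerator = 0.69 − 0.3341 = 0.3559; denominator = 1 − 0.3341 = 0.6659
φ_{22} = 0.3559 / 0.6659 = 0.534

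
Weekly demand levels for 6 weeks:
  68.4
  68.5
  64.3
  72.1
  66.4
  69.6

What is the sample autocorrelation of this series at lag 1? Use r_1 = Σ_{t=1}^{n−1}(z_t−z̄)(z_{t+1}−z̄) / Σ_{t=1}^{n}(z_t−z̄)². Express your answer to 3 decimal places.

-0.723

Mean z̄ = (68.4 + 68.5 + 64.3 + 72.1 + 66.4 + 69.6)/6 = 68.2167
Deviations from mean: 0.1833, 0.2833, -3.9167, 3.8833, -1.8167, 1.3833
Numerator Σ_{t=1}^{5}(z_t−z̄)(z_{t+1}−z̄) = -25.8353
Denominator Σ(z_t−z̄)² = 35.7483
r_1 = -25.8353 / 35.7483 = -0.723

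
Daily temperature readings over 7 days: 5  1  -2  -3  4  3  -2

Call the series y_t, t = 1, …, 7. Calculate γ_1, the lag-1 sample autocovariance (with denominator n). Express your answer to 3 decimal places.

Mean ȳ = (5 + 1 − 2 − 3 + 4 + 3 − 2)/7 = 0.8571
Σ_{t=1}^{6}(y_t−ȳ)(y_{t+1}−ȳ) = -0.3061
γ_1 = -0.3061 / 7 = -0.044

-0.044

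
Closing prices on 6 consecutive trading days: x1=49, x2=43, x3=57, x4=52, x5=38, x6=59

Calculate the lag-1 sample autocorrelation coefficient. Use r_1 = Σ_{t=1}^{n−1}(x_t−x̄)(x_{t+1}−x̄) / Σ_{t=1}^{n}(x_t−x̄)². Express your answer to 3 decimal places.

Mean x̄ = (49 + 43 + 57 + 52 + 38 + 59)/6 = 49.6667
Deviations from mean: -0.6667, -6.6667, 7.3333, 2.3333, -11.6667, 9.3333
Numerator Σ_{t=1}^{5}(x_t−x̄)(x_{t+1}−x̄) = -163.4444
Denominator Σ(x_t−x̄)² = 327.3333
r_1 = -163.4444 / 327.3333 = -0.499

-0.499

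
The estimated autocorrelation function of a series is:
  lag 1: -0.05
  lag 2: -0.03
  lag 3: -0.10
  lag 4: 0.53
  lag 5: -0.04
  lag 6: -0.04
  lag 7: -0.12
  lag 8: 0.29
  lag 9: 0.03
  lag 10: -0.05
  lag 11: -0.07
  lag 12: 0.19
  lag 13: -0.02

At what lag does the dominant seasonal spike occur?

4

The largest autocorrelation is r_4 = 0.53, with weaker echoes at lags 8 (0.29) and 12 (0.19); the remaining lags stay at or below 0.03.
The dominant spike at lag 4 indicates a seasonal period of 4.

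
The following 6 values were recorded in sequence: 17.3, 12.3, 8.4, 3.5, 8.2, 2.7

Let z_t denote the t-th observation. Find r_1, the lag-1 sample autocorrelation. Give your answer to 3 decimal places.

Mean z̄ = (17.3 + 12.3 + 8.4 + 3.5 + 8.2 + 2.7)/6 = 8.7333
Numerator Σ_{t=1}^{5}(z_t−z̄)(z_{t+1}−z̄) = 37.1189
Denominator Σ(z_t−z̄)² = 150.2933
r_1 = 37.1189 / 150.2933 = 0.247

0.247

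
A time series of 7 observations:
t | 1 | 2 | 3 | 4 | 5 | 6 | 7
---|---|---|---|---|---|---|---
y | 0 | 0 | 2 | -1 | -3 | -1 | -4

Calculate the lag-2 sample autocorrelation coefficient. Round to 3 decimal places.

Mean ȳ = (0 + 0 + 2 − 1 − 3 − 1 − 4)/7 = -1.0000
Deviations from mean: 1.0000, 1.0000, 3.0000, 0.0000, -2.0000, 0.0000, -3.0000
Σ(y_t−ȳ)(y_{t+2}−ȳ) = (3.0000) + (0.0000) + (-6.0000) + (0.0000) + (6.0000) = 3.0000
Denominator Σ(y_t−ȳ)² = 24.0000
r_2 = 3.0000 / 24.0000 = 0.125

0.125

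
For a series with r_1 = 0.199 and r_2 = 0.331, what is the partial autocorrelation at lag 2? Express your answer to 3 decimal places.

φ_{22} = (r_2 − r_1²) / (1 − r_1²)
r_1² = (0.199)² = 0.039601
Numerator = 0.331 − 0.0396 = 0.2914; denominator = 1 − 0.0396 = 0.9604
φ_{22} = 0.2914 / 0.9604 = 0.303

0.303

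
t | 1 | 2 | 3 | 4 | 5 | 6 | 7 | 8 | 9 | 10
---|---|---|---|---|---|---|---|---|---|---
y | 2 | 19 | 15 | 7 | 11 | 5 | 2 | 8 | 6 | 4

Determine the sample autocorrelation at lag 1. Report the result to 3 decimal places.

0.067

Mean ȳ = (2 + 19 + 15 + 7 + 11 + 5 + 2 + 8 + 6 + 4)/10 = 7.9000
Numerator Σ_{t=1}^{9}(y_t−ȳ)(y_{t+1}−ȳ) = 18.8900
Denominator Σ(y_t−ȳ)² = 280.9000
r_1 = 18.8900 / 280.9000 = 0.067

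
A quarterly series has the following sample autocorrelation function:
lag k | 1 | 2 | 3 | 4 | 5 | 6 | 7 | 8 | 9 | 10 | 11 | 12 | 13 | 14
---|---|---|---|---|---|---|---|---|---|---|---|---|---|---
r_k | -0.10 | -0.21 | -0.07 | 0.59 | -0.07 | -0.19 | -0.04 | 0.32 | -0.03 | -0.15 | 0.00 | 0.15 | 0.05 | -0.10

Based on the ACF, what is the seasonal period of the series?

4

The largest autocorrelation is r_4 = 0.59, with weaker echoes at lags 8 (0.32) and 12 (0.15); the remaining lags stay at or below 0.05.
The dominant spike at lag 4 indicates a seasonal period of 4.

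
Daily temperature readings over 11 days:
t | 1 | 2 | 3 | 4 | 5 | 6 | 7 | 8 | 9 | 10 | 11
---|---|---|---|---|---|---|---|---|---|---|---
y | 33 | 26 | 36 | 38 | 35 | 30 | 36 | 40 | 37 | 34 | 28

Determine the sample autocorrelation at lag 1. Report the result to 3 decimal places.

0.121

Mean ȳ = (33 + 26 + 36 + 38 + 35 + 30 + 36 + 40 + 37 + 34 + 28)/11 = 33.9091
Numerator Σ_{t=1}^{10}(y_t−ȳ)(y_{t+1}−ȳ) = 22.5372
Denominator Σ(y_t−ȳ)² = 186.9091
r_1 = 22.5372 / 186.9091 = 0.121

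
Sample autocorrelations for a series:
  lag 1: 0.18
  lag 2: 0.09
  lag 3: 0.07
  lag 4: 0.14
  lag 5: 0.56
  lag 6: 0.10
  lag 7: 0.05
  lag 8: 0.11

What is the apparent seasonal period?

The largest autocorrelation is r_5 = 0.56; the remaining lags stay at or below 0.18.
The dominant spike at lag 5 indicates a seasonal period of 5.

5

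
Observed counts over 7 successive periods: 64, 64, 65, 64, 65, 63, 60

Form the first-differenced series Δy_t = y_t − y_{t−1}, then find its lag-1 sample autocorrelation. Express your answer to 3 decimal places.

First differences Δy: 0, 1, -1, 1, -2, -3
Mean of differences = -0.6667
Numerator Σ(Δy_t−Δȳ)(Δy_{t+1}−Δȳ) = 0.8889
Denominator Σ(Δy_t−Δȳ)² = 13.3333
r_1(Δy) = 0.8889 / 13.3333 = 0.067

0.067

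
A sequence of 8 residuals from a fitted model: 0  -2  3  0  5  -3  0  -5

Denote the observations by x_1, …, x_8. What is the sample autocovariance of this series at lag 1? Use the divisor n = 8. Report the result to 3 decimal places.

-2.539

Mean x̄ = (0 − 2 + 3 + 0 + 5 − 3 + 0 − 5)/8 = -0.2500
Σ_{t=1}^{7}(x_t−x̄)(x_{t+1}−x̄) = -20.3125
γ_1 = -20.3125 / 8 = -2.539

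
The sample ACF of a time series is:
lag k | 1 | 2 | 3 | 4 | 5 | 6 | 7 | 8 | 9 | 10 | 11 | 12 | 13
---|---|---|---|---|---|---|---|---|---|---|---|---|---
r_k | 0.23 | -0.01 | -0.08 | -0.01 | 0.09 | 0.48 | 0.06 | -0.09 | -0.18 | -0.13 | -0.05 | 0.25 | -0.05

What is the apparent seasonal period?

6

The largest autocorrelation is r_6 = 0.48, with a weaker echo at lag 12 (0.25); the remaining lags stay at or below 0.23.
The dominant spike at lag 6 indicates a seasonal period of 6.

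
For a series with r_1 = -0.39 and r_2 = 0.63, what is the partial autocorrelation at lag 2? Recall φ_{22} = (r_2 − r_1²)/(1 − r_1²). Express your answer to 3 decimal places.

φ_{22} = (r_2 − r_1²) / (1 − r_1²)
r_1² = (-0.39)² = 0.1521
Numerator = 0.63 − 0.1521 = 0.4779; denominator = 1 − 0.1521 = 0.8479
φ_{22} = 0.4779 / 0.8479 = 0.564

0.564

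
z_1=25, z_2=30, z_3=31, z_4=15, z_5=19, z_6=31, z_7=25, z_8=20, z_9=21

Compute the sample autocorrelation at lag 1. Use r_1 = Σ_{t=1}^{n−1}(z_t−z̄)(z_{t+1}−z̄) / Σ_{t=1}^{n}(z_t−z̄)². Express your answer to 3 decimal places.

Mean z̄ = (25 + 30 + 31 + 15 + 19 + 31 + 25 + 20 + 21)/9 = 24.1111
Numerator Σ_{t=1}^{8}(z_t−z̄)(z_{t+1}−z̄) = 9.6543
Denominator Σ(z_t−z̄)² = 266.8889
r_1 = 9.6543 / 266.8889 = 0.036

0.036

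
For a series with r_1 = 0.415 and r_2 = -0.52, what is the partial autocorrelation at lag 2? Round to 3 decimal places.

φ_{22} = (r_2 − r_1²) / (1 − r_1²)
r_1² = (0.415)² = 0.172225
Numerator = -0.52 − 0.1722 = -0.6922; denominator = 1 − 0.1722 = 0.8278
φ_{22} = -0.6922 / 0.8278 = -0.836

-0.836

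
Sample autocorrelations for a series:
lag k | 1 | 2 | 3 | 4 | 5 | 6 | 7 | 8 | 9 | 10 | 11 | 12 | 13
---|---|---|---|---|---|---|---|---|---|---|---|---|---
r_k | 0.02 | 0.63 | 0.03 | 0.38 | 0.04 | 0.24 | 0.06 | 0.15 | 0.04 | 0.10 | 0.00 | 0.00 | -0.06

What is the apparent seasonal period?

2

The largest autocorrelation is r_2 = 0.63, with weaker echoes at lags 4 (0.38), 6 (0.24) and 8 (0.15); the remaining lags stay at or below 0.10.
The dominant spike at lag 2 indicates a seasonal period of 2.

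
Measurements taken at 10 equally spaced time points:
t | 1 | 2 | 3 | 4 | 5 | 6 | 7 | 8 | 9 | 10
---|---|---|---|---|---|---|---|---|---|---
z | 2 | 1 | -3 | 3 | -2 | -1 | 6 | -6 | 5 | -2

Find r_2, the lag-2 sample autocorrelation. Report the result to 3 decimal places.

0.287

Mean z̄ = (2 + 1 − 3 + 3 − 2 − 1 + 6 − 6 + 5 − 2)/10 = 0.3000
Numerator Σ_{t=1}^{8}(z_t−z̄)(z_{t+2}−z̄) = 36.7200
Denominator Σ(z_t−z̄)² = 128.1000
r_2 = 36.7200 / 128.1000 = 0.287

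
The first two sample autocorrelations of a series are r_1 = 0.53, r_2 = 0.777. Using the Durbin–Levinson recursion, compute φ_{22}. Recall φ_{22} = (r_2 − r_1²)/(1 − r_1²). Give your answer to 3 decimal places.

φ_{22} = (r_2 − r_1²) / (1 − r_1²)
r_1² = (0.53)² = 0.2809
Numerator = 0.777 − 0.2809 = 0.4961; denominator = 1 − 0.2809 = 0.7191
φ_{22} = 0.4961 / 0.7191 = 0.690

0.690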